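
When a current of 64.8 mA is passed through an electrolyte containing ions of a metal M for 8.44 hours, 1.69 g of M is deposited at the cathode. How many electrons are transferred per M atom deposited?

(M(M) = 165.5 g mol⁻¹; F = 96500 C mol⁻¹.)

2

Q = I·t = 0.06480 A × 30384 s = 1969 C, so n(e⁻) = 1969/96500 = 0.02040 mol.
n(M) deposited = 1.69 / 165.5 = 0.01021 mol.
Electrons per atom = n(e⁻)/n(M) = 0.02040 / 0.01021 = 2.00 ≈ 2, so the ion is M²⁺.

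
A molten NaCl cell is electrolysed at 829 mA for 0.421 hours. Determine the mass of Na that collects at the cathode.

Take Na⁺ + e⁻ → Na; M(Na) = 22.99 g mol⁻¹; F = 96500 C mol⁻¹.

0.299 g

Q = I·t = 0.8290 A × 1515.6 s = 1256 C.
n(e⁻) = Q/F = 1256 / 96500 = 0.01302 mol.
Na⁺ + e⁻ → Na, so n(Na) = n(e⁻)/1 = 0.01302 mol.
m = n·M = 0.01302 × 22.99 = 0.299 g.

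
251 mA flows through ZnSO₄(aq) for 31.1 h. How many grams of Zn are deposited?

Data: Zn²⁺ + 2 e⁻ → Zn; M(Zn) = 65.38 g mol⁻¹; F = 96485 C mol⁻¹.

Q = I·t = 0.2510 A × 111960 s = 28100 C.
n(e⁻) = Q/F = 28100 / 96485 = 0.2913 mol.
Zn²⁺ + 2 e⁻ → Zn, so n(Zn) = n(e⁻)/2 = 0.1456 mol.
m = n·M = 0.1456 × 65.38 = 9.52 g.

9.52 g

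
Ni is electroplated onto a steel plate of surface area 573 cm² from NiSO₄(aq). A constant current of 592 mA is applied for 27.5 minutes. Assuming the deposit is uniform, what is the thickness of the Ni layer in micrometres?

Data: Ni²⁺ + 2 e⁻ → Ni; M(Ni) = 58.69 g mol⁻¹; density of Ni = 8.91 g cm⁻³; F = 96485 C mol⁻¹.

0.582 μm

Q = I·t = 0.5920 × 1650.0 = 976.8 C; n(e⁻) = 0.01012 mol.
n(Ni) = n(e⁻)/2 = 0.005062 mol, so m = 0.005062 × 58.69 = 0.2971 g.
Volume = m/ρ = 0.2971 / 8.91 = 0.03334 cm³.
Thickness = V/A = 0.03334 / 573 = 5.82 × 10⁻⁵ cm = 0.582 μm.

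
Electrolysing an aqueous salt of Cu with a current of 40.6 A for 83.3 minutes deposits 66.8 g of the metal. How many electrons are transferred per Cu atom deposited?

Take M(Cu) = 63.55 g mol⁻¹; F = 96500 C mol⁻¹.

Q = I·t = 40.60 A × 4998.0 s = 202900 C, so n(e⁻) = 202900/96500 = 2.103 mol.
n(Cu) deposited = 66.8 / 63.55 = 1.051 mol.
Electrons per atom = n(e⁻)/n(Cu) = 2.103 / 1.051 = 2.00 ≈ 2, so the ion is Cu²⁺.

2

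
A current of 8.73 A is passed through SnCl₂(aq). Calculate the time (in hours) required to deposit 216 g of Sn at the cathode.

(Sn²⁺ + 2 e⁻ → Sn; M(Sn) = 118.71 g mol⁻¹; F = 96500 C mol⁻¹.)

n(Sn) = m/M = 216 / 118.71 = 1.820 mol.
Each Sn atom requires 2 electrons, so n(e⁻) = 2 × 1.820 = 3.639 mol.
Q = n(e⁻)·F = 3.639 × 96500 = 351200 C.
t = Q/I = 351200 / 8.730 A = 40230 s = 11.2 h.

11.2 h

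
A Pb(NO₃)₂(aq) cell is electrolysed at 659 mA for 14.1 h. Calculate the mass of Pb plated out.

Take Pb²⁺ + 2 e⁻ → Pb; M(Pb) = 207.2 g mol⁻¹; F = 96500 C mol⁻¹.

Q = I·t = 0.6590 A × 50760 s = 33450 C.
n(e⁻) = Q/F = 33450 / 96500 = 0.3466 mol.
Pb²⁺ + 2 e⁻ → Pb, so n(Pb) = n(e⁻)/2 = 0.1733 mol.
m = n·M = 0.1733 × 207.2 = 35.9 g.

35.9 g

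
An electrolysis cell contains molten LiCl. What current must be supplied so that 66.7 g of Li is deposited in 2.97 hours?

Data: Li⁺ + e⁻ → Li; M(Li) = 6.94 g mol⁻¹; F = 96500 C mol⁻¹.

n(Li) = 66.7 / 6.94 = 9.611 mol.
n(e⁻) = 1 × 9.611 = 9.611 mol.
Q = n(e⁻)·F = 9.611 × 96500 = 927500 C.
I = Q/t = 927500 / 10692 s = 86.7 A.

86.7 A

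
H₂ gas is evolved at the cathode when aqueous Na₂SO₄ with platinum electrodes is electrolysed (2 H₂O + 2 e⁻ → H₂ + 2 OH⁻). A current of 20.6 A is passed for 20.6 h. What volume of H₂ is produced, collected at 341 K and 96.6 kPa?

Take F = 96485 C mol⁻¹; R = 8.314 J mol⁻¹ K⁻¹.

Q = I·t = 20.60 A × 74160 s = 1528000 C.
n(e⁻) = Q/F = 1528000 / 96485 = 15.83 mol.
2 electrons are transferred per H₂ molecule, so n(H₂) = 15.83 / 2 = 7.917 mol.
V = nRT/P = (7.917 × 8.314 × 341) / (96.6 × 10³ Pa) = 0.232 m³ = 232 L.

232 L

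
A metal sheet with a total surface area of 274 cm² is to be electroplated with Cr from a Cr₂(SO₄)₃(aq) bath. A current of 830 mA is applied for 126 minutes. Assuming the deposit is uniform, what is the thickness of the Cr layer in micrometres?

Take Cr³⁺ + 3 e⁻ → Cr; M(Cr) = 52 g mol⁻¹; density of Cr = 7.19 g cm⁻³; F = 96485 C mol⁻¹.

5.72 μm

Q = I·t = 0.8300 × 7560.0 = 6275 C; n(e⁻) = 0.06503 mol.
n(Cr) = n(e⁻)/3 = 0.02168 mol, so m = 0.02168 × 52 = 1.127 g.
Volume = m/ρ = 1.127 / 7.19 = 0.1568 cm³.
Thickness = V/A = 0.1568 / 274 = 5.72 × 10⁻⁴ cm = 5.72 μm.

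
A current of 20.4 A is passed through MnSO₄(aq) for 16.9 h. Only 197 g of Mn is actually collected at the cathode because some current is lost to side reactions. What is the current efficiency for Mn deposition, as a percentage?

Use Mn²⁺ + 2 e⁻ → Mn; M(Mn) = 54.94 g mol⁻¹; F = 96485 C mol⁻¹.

55.8 %

Q = I·t = 20.40 × 60840 = 1241000 C; n(e⁻) = 1241000/96485 = 12.86 mol.
Theoretical n(Mn) = n(e⁻)/2 = 6.432 mol, i.e. m_theo = 6.432 × 54.94 = 353.4 g.
Efficiency = m_actual / m_theo = 197 / 353.4 = 55.8 %.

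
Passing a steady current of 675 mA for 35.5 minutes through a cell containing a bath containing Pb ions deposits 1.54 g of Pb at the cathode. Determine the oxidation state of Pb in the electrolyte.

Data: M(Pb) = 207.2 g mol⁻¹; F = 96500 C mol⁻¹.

+2

Q = I·t = 0.6750 A × 2130.0 s = 1438 C, so n(e⁻) = 1438/96500 = 0.01490 mol.
n(Pb) deposited = 1.54 / 207.2 = 0.007432 mol.
Electrons per atom = n(e⁻)/n(Pb) = 0.01490 / 0.007432 = 2.00 ≈ 2, so the ion is Pb²⁺.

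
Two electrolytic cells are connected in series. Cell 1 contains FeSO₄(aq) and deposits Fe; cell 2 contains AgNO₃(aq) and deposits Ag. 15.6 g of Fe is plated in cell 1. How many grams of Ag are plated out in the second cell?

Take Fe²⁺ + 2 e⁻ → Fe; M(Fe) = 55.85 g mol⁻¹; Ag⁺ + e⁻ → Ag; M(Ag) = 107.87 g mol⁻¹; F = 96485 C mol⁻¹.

n(Fe) = 15.6 / 55.85 = 0.2793 mol.
Since Fe²⁺ + 2 e⁻ → Fe, n(e⁻) passed = 2 × 0.2793 = 0.5586 mol.
Cells in series carry the same charge, so the same 0.5586 mol of electrons passes through cell 2.
Ag⁺ + e⁻ → Ag, so n(Ag) = 0.5586 / 1 = 0.5586 mol.
m(Ag) = 0.5586 × 107.87 = 60.3 g.

60.3 g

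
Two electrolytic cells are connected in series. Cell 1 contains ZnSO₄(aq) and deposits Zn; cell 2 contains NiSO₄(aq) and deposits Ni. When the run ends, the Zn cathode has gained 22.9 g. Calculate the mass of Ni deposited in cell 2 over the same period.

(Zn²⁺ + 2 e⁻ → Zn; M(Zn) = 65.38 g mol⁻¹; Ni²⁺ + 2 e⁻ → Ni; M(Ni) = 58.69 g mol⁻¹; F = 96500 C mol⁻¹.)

n(Zn) = 22.9 / 65.38 = 0.3503 mol.
Since Zn²⁺ + 2 e⁻ → Zn, n(e⁻) passed = 2 × 0.3503 = 0.7005 mol.
Cells in series carry the same charge, so the same 0.7005 mol of electrons passes through cell 2.
Ni²⁺ + 2 e⁻ → Ni, so n(Ni) = 0.7005 / 2 = 0.3503 mol.
m(Ni) = 0.3503 × 58.69 = 20.6 g.

20.6 g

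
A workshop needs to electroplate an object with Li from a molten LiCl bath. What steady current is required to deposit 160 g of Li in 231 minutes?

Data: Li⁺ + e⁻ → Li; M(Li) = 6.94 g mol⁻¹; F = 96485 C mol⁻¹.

n(Li) = 160 / 6.94 = 23.05 mol.
n(e⁻) = 1 × 23.05 = 23.05 mol.
Q = n(e⁻)·F = 23.05 × 96485 = 2224000 C.
I = Q/t = 2224000 / 13860 s = 160 A.

160 A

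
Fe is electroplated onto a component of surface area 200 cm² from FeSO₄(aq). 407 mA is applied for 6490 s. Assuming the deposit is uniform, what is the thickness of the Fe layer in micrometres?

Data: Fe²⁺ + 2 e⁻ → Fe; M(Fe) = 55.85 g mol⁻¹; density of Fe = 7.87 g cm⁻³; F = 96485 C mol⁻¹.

4.86 μm

Q = I·t = 0.4070 × 6490.0 = 2641 C; n(e⁻) = 0.02738 mol.
n(Fe) = n(e⁻)/2 = 0.01369 mol, so m = 0.01369 × 55.85 = 0.7645 g.
Volume = m/ρ = 0.7645 / 7.87 = 0.09714 cm³.
Thickness = V/A = 0.09714 / 200 = 4.86 × 10⁻⁴ cm = 4.86 μm.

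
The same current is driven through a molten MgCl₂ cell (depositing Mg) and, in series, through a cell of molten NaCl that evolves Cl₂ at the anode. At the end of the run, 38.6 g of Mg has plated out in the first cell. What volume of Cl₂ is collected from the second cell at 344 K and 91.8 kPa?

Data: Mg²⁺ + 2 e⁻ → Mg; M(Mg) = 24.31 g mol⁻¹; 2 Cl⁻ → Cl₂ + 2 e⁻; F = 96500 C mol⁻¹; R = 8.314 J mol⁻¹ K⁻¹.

n(Mg) = 38.6 / 24.31 = 1.588 mol, so n(e⁻) = 2 × 1.588 = 3.176 mol.
The cells are in series, so the same 3.176 mol of electrons passes through the second cell.
2 Cl⁻ → Cl₂ + 2 e⁻ — 2 mol e⁻ per mol Cl₂, so n(Cl₂) = 3.176/2 = 1.588 mol.
V = nRT/P = (1.588 × 8.314 × 344) / (91.8 × 10³) = 0.0495 m³ = 49.5 L.

49.5 L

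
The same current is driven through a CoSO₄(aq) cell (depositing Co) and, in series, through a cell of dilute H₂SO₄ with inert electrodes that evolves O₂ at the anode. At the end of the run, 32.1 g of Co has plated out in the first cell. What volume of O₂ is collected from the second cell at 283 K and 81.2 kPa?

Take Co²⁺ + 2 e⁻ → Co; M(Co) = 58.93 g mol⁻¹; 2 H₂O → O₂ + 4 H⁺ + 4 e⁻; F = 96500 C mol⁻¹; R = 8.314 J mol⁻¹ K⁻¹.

7.89 L

n(Co) = 32.1 / 58.93 = 0.5447 mol, so n(e⁻) = 2 × 0.5447 = 1.089 mol.
The cells are in series, so the same 1.089 mol of electrons passes through the second cell.
2 H₂O → O₂ + 4 H⁺ + 4 e⁻ — 4 mol e⁻ per mol O₂, so n(O₂) = 1.089/4 = 0.2724 mol.
V = nRT/P = (0.2724 × 8.314 × 283) / (81.2 × 10³) = 0.00789 m³ = 7.89 L.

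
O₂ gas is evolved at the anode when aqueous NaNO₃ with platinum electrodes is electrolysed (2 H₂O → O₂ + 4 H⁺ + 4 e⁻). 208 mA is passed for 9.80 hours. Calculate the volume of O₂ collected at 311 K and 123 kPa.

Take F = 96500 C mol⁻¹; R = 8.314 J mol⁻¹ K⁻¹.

0.400 L

Q = I·t = 0.2080 A × 35280 s = 7338 C.
n(e⁻) = Q/F = 7338 / 96500 = 0.07604 mol.
4 electrons are transferred per O₂ molecule, so n(O₂) = 0.07604 / 4 = 0.01901 mol.
V = nRT/P = (0.01901 × 8.314 × 311) / (123 × 10³ Pa) = 4.00 × 10⁻⁴ m³ = 0.400 L.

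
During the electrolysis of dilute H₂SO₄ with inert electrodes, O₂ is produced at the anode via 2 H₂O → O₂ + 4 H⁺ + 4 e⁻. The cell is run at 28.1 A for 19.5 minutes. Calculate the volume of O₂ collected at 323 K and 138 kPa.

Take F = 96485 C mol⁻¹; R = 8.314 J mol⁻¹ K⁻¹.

1.66 L

Q = I·t = 28.10 A × 1170.0 s = 32880 C.
n(e⁻) = Q/F = 32880 / 96485 = 0.3407 mol.
4 electrons are transferred per O₂ molecule, so n(O₂) = 0.3407 / 4 = 0.08519 mol.
V = nRT/P = (0.08519 × 8.314 × 323) / (138 × 10³ Pa) = 0.00166 m³ = 1.66 L.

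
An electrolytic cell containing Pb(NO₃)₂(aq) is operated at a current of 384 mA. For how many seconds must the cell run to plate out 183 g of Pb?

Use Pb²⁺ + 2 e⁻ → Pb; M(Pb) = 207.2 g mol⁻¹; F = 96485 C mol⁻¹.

4.44 × 10⁵ s

n(Pb) = m/M = 183 / 207.2 = 0.8832 mol.
Each Pb atom requires 2 electrons, so n(e⁻) = 2 × 0.8832 = 1.766 mol.
Q = n(e⁻)·F = 1.766 × 96485 = 170400 C.
t = Q/I = 170400 / 0.3840 A = 443800 s.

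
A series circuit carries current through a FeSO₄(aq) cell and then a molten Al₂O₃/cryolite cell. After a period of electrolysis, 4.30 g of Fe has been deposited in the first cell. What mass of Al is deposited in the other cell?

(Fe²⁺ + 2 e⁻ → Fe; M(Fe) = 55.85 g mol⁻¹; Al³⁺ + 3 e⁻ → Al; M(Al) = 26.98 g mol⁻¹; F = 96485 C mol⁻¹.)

1.38 g

n(Fe) = 4.30 / 55.85 = 0.07699 mol.
Since Fe²⁺ + 2 e⁻ → Fe, n(e⁻) passed = 2 × 0.07699 = 0.1540 mol.
Cells in series carry the same charge, so the same 0.1540 mol of electrons passes through cell 2.
Al³⁺ + 3 e⁻ → Al, so n(Al) = 0.1540 / 3 = 0.05133 mol.
m(Al) = 0.05133 × 26.98 = 1.38 g.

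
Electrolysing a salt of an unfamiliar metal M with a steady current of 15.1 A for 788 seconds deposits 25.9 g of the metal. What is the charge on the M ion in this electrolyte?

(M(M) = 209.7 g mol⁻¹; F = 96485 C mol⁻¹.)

+1

Q = I·t = 15.10 A × 788.00 s = 11900 C, so n(e⁻) = 11900/96485 = 0.1233 mol.
n(M) deposited = 25.9 / 209.7 = 0.1235 mol.
Electrons per atom = n(e⁻)/n(M) = 0.1233 / 0.1235 = 0.998 ≈ 1, so the ion is M⁺.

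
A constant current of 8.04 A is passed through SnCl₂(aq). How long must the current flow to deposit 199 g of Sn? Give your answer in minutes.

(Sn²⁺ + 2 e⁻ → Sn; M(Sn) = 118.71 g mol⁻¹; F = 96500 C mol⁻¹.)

n(Sn) = m/M = 199 / 118.71 = 1.676 mol.
Each Sn atom requires 2 electrons, so n(e⁻) = 2 × 1.676 = 3.353 mol.
Q = n(e⁻)·F = 3.353 × 96500 = 323500 C.
t = Q/I = 323500 / 8.040 A = 40240 s = 671 min.

671 min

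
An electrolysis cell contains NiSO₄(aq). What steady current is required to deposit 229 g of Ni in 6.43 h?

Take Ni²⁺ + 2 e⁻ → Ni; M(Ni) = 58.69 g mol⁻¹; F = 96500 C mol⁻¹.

32.5 A

n(Ni) = 229 / 58.69 = 3.902 mol.
n(e⁻) = 2 × 3.902 = 7.804 mol.
Q = n(e⁻)·F = 7.804 × 96500 = 753100 C.
I = Q/t = 753100 / 23148 s = 32.5 A.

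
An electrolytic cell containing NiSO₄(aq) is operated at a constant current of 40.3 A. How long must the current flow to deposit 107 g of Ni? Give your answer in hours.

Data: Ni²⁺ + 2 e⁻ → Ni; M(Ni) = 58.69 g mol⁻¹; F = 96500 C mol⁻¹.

2.43 h

n(Ni) = m/M = 107 / 58.69 = 1.823 mol.
Each Ni atom requires 2 electrons, so n(e⁻) = 2 × 1.823 = 3.646 mol.
Q = n(e⁻)·F = 3.646 × 96500 = 351900 C.
t = Q/I = 351900 / 40.30 A = 8731 s = 2.43 h.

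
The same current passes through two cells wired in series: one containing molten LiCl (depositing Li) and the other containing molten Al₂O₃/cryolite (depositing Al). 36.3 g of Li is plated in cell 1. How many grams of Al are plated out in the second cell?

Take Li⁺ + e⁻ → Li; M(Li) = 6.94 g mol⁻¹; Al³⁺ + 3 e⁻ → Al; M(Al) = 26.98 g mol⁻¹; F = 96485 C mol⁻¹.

47.0 g

n(Li) = 36.3 / 6.94 = 5.231 mol.
Since Li⁺ + e⁻ → Li, n(e⁻) passed = 1 × 5.231 = 5.231 mol.
Cells in series carry the same charge, so the same 5.231 mol of electrons passes through cell 2.
Al³⁺ + 3 e⁻ → Al, so n(Al) = 5.231 / 3 = 1.744 mol.
m(Al) = 1.744 × 26.98 = 47.0 g.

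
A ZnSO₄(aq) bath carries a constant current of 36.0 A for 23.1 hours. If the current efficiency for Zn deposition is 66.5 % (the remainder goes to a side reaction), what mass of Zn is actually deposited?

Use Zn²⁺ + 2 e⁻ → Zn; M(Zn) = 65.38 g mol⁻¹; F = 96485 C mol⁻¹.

Q = I·t = 36.00 × 83160 = 2994000 C.
n(e⁻) = 2994000/96485 = 31.03 mol; theoretically n(Zn) = 31.03/2 = 15.51 mol, m_theo = 1014 g.
At 66.5 % efficiency, m_actual = 0.665 × 1014 = 675 g.

675 g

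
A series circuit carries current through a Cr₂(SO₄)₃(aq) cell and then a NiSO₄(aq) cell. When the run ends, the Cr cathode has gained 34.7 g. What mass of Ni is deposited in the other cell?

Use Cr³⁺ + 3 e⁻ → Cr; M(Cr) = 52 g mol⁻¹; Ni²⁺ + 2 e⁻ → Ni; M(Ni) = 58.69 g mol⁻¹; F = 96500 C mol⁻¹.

n(Cr) = 34.7 / 52 = 0.6673 mol.
Since Cr³⁺ + 3 e⁻ → Cr, n(e⁻) passed = 3 × 0.6673 = 2.002 mol.
Cells in series carry the same charge, so the same 2.002 mol of electrons passes through cell 2.
Ni²⁺ + 2 e⁻ → Ni, so n(Ni) = 2.002 / 2 = 1.001 mol.
m(Ni) = 1.001 × 58.69 = 58.7 g.

58.7 g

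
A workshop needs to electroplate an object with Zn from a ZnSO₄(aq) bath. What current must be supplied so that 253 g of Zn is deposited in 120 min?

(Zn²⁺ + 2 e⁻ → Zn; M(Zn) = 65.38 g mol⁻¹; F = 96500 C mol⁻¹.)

n(Zn) = 253 / 65.38 = 3.870 mol.
n(e⁻) = 2 × 3.870 = 7.739 mol.
Q = n(e⁻)·F = 7.739 × 96500 = 746800 C.
I = Q/t = 746800 / 7200.0 s = 104 A.

104 A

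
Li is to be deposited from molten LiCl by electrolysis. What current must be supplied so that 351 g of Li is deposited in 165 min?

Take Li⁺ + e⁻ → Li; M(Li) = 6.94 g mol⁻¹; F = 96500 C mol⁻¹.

493 A

n(Li) = 351 / 6.94 = 50.58 mol.
n(e⁻) = 1 × 50.58 = 50.58 mol.
Q = n(e⁻)·F = 50.58 × 96500 = 4881000 C.
I = Q/t = 4881000 / 9900.0 s = 493 A.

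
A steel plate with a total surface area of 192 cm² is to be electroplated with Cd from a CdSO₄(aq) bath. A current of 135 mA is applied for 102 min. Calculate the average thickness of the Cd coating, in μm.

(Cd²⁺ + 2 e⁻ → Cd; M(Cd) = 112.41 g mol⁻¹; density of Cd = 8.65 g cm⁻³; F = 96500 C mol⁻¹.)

2.90 μm

Q = I·t = 0.1350 × 6120.0 = 826.2 C; n(e⁻) = 0.008562 mol.
n(Cd) = n(e⁻)/2 = 0.004281 mol, so m = 0.004281 × 112.41 = 0.4812 g.
Volume = m/ρ = 0.4812 / 8.65 = 0.05563 cm³.
Thickness = V/A = 0.05563 / 192 = 2.90 × 10⁻⁴ cm = 2.90 μm.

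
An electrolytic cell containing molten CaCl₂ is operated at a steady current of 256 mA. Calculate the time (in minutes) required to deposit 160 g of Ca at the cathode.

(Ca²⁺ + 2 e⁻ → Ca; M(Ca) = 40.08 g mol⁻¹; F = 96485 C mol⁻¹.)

n(Ca) = m/M = 160 / 40.08 = 3.992 mol.
Each Ca atom requires 2 electrons, so n(e⁻) = 2 × 3.992 = 7.984 mol.
Q = n(e⁻)·F = 7.984 × 96485 = 770300 C.
t = Q/I = 770300 / 0.2560 A = 3009000 s = 50200 min.

50200 min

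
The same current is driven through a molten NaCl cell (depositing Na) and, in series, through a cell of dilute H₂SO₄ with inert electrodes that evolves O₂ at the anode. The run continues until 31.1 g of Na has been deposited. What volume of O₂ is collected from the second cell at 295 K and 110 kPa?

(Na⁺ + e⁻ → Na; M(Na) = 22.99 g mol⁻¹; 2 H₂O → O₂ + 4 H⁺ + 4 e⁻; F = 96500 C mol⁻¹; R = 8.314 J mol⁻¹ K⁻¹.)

7.54 L

n(Na) = 31.1 / 22.99 = 1.353 mol, so n(e⁻) = 1 × 1.353 = 1.353 mol.
The cells are in series, so the same 1.353 mol of electrons passes through the second cell.
2 H₂O → O₂ + 4 H⁺ + 4 e⁻ — 4 mol e⁻ per mol O₂, so n(O₂) = 1.353/4 = 0.3382 mol.
V = nRT/P = (0.3382 × 8.314 × 295) / (110 × 10³) = 0.00754 m³ = 7.54 L.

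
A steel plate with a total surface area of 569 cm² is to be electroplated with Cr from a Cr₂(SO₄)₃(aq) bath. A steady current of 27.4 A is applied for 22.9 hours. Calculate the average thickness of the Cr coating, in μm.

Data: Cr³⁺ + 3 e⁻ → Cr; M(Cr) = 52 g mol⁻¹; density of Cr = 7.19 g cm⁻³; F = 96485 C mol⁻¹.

Q = I·t = 27.40 × 82440 = 2259000 C; n(e⁻) = 23.41 mol.
n(Cr) = n(e⁻)/3 = 7.804 mol, so m = 7.804 × 52 = 405.8 g.
Volume = m/ρ = 405.8 / 7.19 = 56.44 cm³.
Thickness = V/A = 56.44 / 569 = 0.0992 cm = 992 μm.

992 μm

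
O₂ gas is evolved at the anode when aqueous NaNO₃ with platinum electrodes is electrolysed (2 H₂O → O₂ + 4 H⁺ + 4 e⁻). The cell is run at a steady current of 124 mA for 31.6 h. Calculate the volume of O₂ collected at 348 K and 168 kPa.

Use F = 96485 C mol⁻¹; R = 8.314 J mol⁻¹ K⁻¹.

Q = I·t = 0.1240 A × 113760 s = 14110 C.
n(e⁻) = Q/F = 14110 / 96485 = 0.1462 mol.
4 electrons are transferred per O₂ molecule, so n(O₂) = 0.1462 / 4 = 0.03655 mol.
V = nRT/P = (0.03655 × 8.314 × 348) / (168 × 10³ Pa) = 6.29 × 10⁻⁴ m³ = 0.629 L.

0.629 L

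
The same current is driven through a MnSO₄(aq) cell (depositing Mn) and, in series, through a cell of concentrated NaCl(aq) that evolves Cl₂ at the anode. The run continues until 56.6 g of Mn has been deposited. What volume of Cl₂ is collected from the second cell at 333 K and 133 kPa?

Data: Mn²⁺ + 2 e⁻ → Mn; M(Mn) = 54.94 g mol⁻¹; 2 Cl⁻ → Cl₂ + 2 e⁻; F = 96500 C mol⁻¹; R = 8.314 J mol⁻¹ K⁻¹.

n(Mn) = 56.6 / 54.94 = 1.030 mol, so n(e⁻) = 2 × 1.030 = 2.060 mol.
The cells are in series, so the same 2.060 mol of electrons passes through the second cell.
2 Cl⁻ → Cl₂ + 2 e⁻ — 2 mol e⁻ per mol Cl₂, so n(Cl₂) = 2.060/2 = 1.030 mol.
V = nRT/P = (1.030 × 8.314 × 333) / (133 × 10³) = 0.0214 m³ = 21.4 L.

21.4 L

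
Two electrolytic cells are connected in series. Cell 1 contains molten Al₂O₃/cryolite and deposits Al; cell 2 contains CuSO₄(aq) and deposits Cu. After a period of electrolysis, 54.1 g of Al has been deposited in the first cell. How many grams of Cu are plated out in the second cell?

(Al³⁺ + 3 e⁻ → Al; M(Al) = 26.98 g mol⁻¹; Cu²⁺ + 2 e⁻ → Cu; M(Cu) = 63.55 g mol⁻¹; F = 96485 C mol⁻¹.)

191 g

n(Al) = 54.1 / 26.98 = 2.005 mol.
Since Al³⁺ + 3 e⁻ → Al, n(e⁻) passed = 3 × 2.005 = 6.016 mol.
Cells in series carry the same charge, so the same 6.016 mol of electrons passes through cell 2.
Cu²⁺ + 2 e⁻ → Cu, so n(Cu) = 6.016 / 2 = 3.008 mol.
m(Cu) = 3.008 × 63.55 = 191 g.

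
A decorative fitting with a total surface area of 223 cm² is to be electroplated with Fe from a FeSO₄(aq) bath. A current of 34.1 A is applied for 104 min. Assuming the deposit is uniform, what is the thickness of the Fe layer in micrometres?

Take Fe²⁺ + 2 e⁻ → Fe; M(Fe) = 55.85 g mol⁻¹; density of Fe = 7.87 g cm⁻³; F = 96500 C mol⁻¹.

351 μm

Q = I·t = 34.10 × 6240.0 = 212800 C; n(e⁻) = 2.205 mol.
n(Fe) = n(e⁻)/2 = 1.103 mol, so m = 1.103 × 55.85 = 61.58 g.
Volume = m/ρ = 61.58 / 7.87 = 7.824 cm³.
Thickness = V/A = 7.824 / 223 = 0.0351 cm = 351 μm.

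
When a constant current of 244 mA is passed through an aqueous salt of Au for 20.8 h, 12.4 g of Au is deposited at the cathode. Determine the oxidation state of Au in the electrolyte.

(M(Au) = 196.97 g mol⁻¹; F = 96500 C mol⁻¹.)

Q = I·t = 0.2440 A × 74880 s = 18270 C, so n(e⁻) = 18270/96500 = 0.1893 mol.
n(Au) deposited = 12.4 / 196.97 = 0.06295 mol.
Electrons per atom = n(e⁻)/n(Au) = 0.1893 / 0.06295 = 3.01 ≈ 3, so the ion is Au³⁺.

+3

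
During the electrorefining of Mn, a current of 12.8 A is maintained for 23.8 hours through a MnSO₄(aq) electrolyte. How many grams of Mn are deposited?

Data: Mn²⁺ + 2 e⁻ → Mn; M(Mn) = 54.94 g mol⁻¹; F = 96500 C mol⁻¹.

312 g

Q = I·t = 12.80 A × 85680 s = 1097000 C.
n(e⁻) = Q/F = 1097000 / 96500 = 11.36 mol.
Mn²⁺ + 2 e⁻ → Mn, so n(Mn) = n(e⁻)/2 = 5.682 mol.
m = n·M = 5.682 × 54.94 = 312 g.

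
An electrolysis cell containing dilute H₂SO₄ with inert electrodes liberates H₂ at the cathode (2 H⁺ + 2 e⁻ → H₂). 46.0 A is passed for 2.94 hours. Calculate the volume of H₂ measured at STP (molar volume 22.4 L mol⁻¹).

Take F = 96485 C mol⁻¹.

Q = I·t = 46.00 A × 10584 s = 486900 C.
n(e⁻) = Q/F = 486900 / 96485 = 5.046 mol.
2 electrons are transferred per H₂ molecule, so n(H₂) = 5.046 / 2 = 2.523 mol.
V = n × V_m = 2.523 × 22.4 = 56.5 L.

56.5 L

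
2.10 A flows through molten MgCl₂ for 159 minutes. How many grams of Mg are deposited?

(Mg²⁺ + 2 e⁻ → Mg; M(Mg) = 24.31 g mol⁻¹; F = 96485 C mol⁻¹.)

Q = I·t = 2.100 A × 9540.0 s = 20030 C.
n(e⁻) = Q/F = 20030 / 96485 = 0.2076 mol.
Mg²⁺ + 2 e⁻ → Mg, so n(Mg) = n(e⁻)/2 = 0.1038 mol.
m = n·M = 0.1038 × 24.31 = 2.52 g.

2.52 g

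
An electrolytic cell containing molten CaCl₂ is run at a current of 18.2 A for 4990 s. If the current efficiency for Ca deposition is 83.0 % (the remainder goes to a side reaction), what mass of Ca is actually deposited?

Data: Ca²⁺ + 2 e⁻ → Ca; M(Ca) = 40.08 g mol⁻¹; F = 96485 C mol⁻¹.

15.7 g

Q = I·t = 18.20 × 4990.0 = 90820 C.
n(e⁻) = 90820/96485 = 0.9413 mol; theoretically n(Ca) = 0.9413/2 = 0.4706 mol, m_theo = 18.86 g.
At 83.0 % efficiency, m_actual = 0.830 × 18.86 = 15.7 g.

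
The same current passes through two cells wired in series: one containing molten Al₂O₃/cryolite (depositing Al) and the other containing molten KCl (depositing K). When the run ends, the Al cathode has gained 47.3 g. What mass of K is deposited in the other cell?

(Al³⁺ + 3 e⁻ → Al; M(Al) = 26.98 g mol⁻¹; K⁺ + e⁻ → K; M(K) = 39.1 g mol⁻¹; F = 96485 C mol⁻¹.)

206 g

n(Al) = 47.3 / 26.98 = 1.753 mol.
Since Al³⁺ + 3 e⁻ → Al, n(e⁻) passed = 3 × 1.753 = 5.259 mol.
Cells in series carry the same charge, so the same 5.259 mol of electrons passes through cell 2.
K⁺ + e⁻ → K, so n(K) = 5.259 / 1 = 5.259 mol.
m(K) = 5.259 × 39.1 = 206 g.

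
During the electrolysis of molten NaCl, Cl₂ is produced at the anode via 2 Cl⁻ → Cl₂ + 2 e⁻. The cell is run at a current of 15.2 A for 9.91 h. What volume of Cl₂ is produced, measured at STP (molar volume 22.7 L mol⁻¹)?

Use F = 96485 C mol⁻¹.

Q = I·t = 15.20 A × 35676 s = 542300 C.
n(e⁻) = Q/F = 542300 / 96485 = 5.620 mol.
2 electrons are transferred per Cl₂ molecule, so n(Cl₂) = 5.620 / 2 = 2.810 mol.
V = n × V_m = 2.810 × 22.7 = 63.8 L.

63.8 L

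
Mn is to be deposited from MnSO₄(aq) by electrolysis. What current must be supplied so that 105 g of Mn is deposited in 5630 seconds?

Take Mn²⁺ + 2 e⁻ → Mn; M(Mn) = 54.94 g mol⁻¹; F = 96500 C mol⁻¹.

65.5 A

n(Mn) = 105 / 54.94 = 1.911 mol.
n(e⁻) = 2 × 1.911 = 3.822 mol.
Q = n(e⁻)·F = 3.822 × 96500 = 368900 C.
I = Q/t = 368900 / 5630.0 s = 65.5 A.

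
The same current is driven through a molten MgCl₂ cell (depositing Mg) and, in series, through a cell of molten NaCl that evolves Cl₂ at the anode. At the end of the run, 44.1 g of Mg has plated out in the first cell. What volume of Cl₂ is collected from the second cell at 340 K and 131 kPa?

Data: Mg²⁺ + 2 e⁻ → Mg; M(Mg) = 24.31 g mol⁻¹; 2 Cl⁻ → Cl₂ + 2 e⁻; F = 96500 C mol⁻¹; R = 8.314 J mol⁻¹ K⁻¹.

n(Mg) = 44.1 / 24.31 = 1.814 mol, so n(e⁻) = 2 × 1.814 = 3.628 mol.
The cells are in series, so the same 3.628 mol of electrons passes through the second cell.
2 Cl⁻ → Cl₂ + 2 e⁻ — 2 mol e⁻ per mol Cl₂, so n(Cl₂) = 3.628/2 = 1.814 mol.
V = nRT/P = (1.814 × 8.314 × 340) / (131 × 10³) = 0.0391 m³ = 39.1 L.

39.1 L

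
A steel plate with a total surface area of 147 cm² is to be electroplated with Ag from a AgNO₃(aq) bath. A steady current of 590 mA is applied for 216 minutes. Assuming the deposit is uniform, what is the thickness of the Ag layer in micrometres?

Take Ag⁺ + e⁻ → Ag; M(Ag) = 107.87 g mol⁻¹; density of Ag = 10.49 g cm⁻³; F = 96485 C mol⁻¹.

Q = I·t = 0.5900 × 12960 = 7646 C; n(e⁻) = 0.07925 mol.
n(Ag) = n(e⁻)/1 = 0.07925 mol, so m = 0.07925 × 107.87 = 8.549 g.
Volume = m/ρ = 8.549 / 10.49 = 0.8149 cm³.
Thickness = V/A = 0.8149 / 147 = 0.00554 cm = 55.4 μm.

55.4 μm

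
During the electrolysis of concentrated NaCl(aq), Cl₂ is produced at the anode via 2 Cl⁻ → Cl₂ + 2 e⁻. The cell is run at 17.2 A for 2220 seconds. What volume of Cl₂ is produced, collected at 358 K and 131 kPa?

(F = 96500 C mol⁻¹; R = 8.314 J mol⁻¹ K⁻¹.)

Q = I·t = 17.20 A × 2220.0 s = 38180 C.
n(e⁻) = Q/F = 38180 / 96500 = 0.3957 mol.
2 electrons are transferred per Cl₂ molecule, so n(Cl₂) = 0.3957 / 2 = 0.1978 mol.
V = nRT/P = (0.1978 × 8.314 × 358) / (131 × 10³ Pa) = 0.00450 m³ = 4.50 L.

4.50 L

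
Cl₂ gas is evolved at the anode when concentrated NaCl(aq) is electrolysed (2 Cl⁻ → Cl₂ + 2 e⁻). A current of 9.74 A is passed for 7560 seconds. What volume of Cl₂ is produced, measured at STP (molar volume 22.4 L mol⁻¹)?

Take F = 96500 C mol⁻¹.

8.55 L

Q = I·t = 9.740 A × 7560.0 s = 73630 C.
n(e⁻) = Q/F = 73630 / 96500 = 0.7631 mol.
2 electrons are transferred per Cl₂ molecule, so n(Cl₂) = 0.7631 / 2 = 0.3815 mol.
V = n × V_m = 0.3815 × 22.4 = 8.55 L.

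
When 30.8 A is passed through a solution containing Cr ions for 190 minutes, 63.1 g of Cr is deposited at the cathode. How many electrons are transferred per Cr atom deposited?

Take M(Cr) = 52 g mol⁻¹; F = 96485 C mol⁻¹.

3

Q = I·t = 30.80 A × 11400 s = 351100 C, so n(e⁻) = 351100/96485 = 3.639 mol.
n(Cr) deposited = 63.1 / 52 = 1.213 mol.
Electrons per atom = n(e⁻)/n(Cr) = 3.639 / 1.213 = 3.00 ≈ 3, so the ion is Cr³⁺.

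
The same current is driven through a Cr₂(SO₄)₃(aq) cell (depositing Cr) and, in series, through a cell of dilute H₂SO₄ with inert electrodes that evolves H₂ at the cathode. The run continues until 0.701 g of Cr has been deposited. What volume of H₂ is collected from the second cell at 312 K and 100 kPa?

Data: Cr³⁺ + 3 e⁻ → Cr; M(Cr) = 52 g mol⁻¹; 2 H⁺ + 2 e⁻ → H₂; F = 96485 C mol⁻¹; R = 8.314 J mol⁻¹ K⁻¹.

n(Cr) = 0.701 / 52 = 0.01348 mol, so n(e⁻) = 3 × 0.01348 = 0.04044 mol.
The cells are in series, so the same 0.04044 mol of electrons passes through the second cell.
2 H⁺ + 2 e⁻ → H₂ — 2 mol e⁻ per mol H₂, so n(H₂) = 0.04044/2 = 0.02022 mol.
V = nRT/P = (0.02022 × 8.314 × 312) / (100 × 10³) = 5.25 × 10⁻⁴ m³ = 0.525 L.

0.525 L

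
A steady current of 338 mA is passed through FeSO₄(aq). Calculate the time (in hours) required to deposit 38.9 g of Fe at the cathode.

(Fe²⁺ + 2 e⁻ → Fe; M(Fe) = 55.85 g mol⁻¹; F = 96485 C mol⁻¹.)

110 h

n(Fe) = m/M = 38.9 / 55.85 = 0.6965 mol.
Each Fe atom requires 2 electrons, so n(e⁻) = 2 × 0.6965 = 1.393 mol.
Q = n(e⁻)·F = 1.393 × 96485 = 134400 C.
t = Q/I = 134400 / 0.3380 A = 397600 s = 110 h.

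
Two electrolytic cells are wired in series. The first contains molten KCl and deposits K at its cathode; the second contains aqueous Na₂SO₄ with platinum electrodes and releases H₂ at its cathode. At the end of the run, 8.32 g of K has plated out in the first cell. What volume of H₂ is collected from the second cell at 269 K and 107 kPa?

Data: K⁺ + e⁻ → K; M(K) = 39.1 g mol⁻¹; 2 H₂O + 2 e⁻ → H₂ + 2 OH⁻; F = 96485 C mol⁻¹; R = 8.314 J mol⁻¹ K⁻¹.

2.22 L

n(K) = 8.32 / 39.1 = 0.2128 mol, so n(e⁻) = 1 × 0.2128 = 0.2128 mol.
The cells are in series, so the same 0.2128 mol of electrons passes through the second cell.
2 H₂O + 2 e⁻ → H₂ + 2 OH⁻ — 2 mol e⁻ per mol H₂, so n(H₂) = 0.2128/2 = 0.1064 mol.
V = nRT/P = (0.1064 × 8.314 × 269) / (107 × 10³) = 0.00222 m³ = 2.22 L.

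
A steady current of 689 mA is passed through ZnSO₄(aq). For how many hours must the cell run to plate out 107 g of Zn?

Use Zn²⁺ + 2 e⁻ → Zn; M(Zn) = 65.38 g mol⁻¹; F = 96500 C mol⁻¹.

n(Zn) = m/M = 107 / 65.38 = 1.637 mol.
Each Zn atom requires 2 electrons, so n(e⁻) = 2 × 1.637 = 3.273 mol.
Q = n(e⁻)·F = 3.273 × 96500 = 315900 C.
t = Q/I = 315900 / 0.6890 A = 458400 s = 127 h.

127 h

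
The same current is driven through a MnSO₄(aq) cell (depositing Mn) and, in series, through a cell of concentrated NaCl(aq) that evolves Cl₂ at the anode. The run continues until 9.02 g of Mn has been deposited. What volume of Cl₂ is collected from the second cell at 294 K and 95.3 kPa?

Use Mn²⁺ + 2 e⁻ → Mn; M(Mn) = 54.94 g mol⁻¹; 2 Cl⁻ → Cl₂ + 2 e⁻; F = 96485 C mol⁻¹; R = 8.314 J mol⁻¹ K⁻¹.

4.21 L

n(Mn) = 9.02 / 54.94 = 0.1642 mol, so n(e⁻) = 2 × 0.1642 = 0.3284 mol.
The cells are in series, so the same 0.3284 mol of electrons passes through the second cell.
2 Cl⁻ → Cl₂ + 2 e⁻ — 2 mol e⁻ per mol Cl₂, so n(Cl₂) = 0.3284/2 = 0.1642 mol.
V = nRT/P = (0.1642 × 8.314 × 294) / (95.3 × 10³) = 0.00421 m³ = 4.21 L.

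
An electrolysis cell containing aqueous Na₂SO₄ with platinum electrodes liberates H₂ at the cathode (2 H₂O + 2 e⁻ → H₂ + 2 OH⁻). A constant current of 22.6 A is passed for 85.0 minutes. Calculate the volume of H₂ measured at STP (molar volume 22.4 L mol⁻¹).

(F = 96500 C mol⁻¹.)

Q = I·t = 22.60 A × 5100.0 s = 115300 C.
n(e⁻) = Q/F = 115300 / 96500 = 1.194 mol.
2 electrons are transferred per H₂ molecule, so n(H₂) = 1.194 / 2 = 0.5972 mol.
V = n × V_m = 0.5972 × 22.4 = 13.4 L.

13.4 L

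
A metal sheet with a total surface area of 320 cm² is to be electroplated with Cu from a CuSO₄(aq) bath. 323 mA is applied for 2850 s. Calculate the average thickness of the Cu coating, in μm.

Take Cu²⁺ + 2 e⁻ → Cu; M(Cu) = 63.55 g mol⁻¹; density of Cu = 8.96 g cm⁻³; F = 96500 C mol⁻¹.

Q = I·t = 0.3230 × 2850.0 = 920.6 C; n(e⁻) = 0.009539 mol.
n(Cu) = n(e⁻)/2 = 0.004770 mol, so m = 0.004770 × 63.55 = 0.3031 g.
Volume = m/ρ = 0.3031 / 8.96 = 0.03383 cm³.
Thickness = V/A = 0.03383 / 320 = 1.06 × 10⁻⁴ cm = 1.06 μm.

1.06 μm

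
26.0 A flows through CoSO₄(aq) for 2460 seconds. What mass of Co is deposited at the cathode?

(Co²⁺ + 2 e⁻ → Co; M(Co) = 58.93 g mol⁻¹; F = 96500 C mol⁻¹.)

Q = I·t = 26.00 A × 2460.0 s = 63960 C.
n(e⁻) = Q/F = 63960 / 96500 = 0.6628 mol.
Co²⁺ + 2 e⁻ → Co, so n(Co) = n(e⁻)/2 = 0.3314 mol.
m = n·M = 0.3314 × 58.93 = 19.5 g.

19.5 g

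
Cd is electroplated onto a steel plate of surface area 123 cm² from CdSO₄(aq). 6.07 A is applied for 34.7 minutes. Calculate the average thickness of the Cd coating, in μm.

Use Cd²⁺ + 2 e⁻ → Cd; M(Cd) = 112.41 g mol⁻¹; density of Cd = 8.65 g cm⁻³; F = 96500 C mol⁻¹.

Q = I·t = 6.070 × 2082.0 = 12640 C; n(e⁻) = 0.1310 mol.
n(Cd) = n(e⁻)/2 = 0.06548 mol, so m = 0.06548 × 112.41 = 7.361 g.
Volume = m/ρ = 7.361 / 8.65 = 0.8509 cm³.
Thickness = V/A = 0.8509 / 123 = 0.00692 cm = 69.2 μm.

69.2 μm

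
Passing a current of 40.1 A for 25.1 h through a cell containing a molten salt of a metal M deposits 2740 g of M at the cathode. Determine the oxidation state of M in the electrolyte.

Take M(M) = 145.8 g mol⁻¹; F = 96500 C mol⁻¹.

+2

Q = I·t = 40.10 A × 90360 s = 3623000 C, so n(e⁻) = 3623000/96500 = 37.55 mol.
n(M) deposited = 2740 / 145.8 = 18.79 mol.
Electrons per atom = n(e⁻)/n(M) = 37.55 / 18.79 = 2.00 ≈ 2, so the ion is M²⁺.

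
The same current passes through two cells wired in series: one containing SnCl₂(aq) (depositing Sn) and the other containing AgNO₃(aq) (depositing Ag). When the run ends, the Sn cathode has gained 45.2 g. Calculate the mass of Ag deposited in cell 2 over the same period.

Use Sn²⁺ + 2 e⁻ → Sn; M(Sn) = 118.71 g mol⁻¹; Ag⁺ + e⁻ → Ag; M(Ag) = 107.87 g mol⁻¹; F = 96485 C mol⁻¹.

82.1 g

n(Sn) = 45.2 / 118.71 = 0.3808 mol.
Since Sn²⁺ + 2 e⁻ → Sn, n(e⁻) passed = 2 × 0.3808 = 0.7615 mol.
Cells in series carry the same charge, so the same 0.7615 mol of electrons passes through cell 2.
Ag⁺ + e⁻ → Ag, so n(Ag) = 0.7615 / 1 = 0.7615 mol.
m(Ag) = 0.7615 × 107.87 = 82.1 g.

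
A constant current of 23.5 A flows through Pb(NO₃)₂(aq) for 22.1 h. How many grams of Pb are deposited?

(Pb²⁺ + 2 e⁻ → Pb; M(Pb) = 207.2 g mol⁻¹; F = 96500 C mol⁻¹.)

2010 g

Q = I·t = 23.50 A × 79560 s = 1870000 C.
n(e⁻) = Q/F = 1870000 / 96500 = 19.37 mol.
Pb²⁺ + 2 e⁻ → Pb, so n(Pb) = n(e⁻)/2 = 9.687 mol.
m = n·M = 9.687 × 207.2 = 2010 g.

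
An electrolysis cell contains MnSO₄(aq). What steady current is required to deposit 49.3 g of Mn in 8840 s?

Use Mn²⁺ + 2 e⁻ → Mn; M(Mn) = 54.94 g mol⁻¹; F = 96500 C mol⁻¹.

n(Mn) = 49.3 / 54.94 = 0.8973 mol.
n(e⁻) = 2 × 0.8973 = 1.795 mol.
Q = n(e⁻)·F = 1.795 × 96500 = 173200 C.
I = Q/t = 173200 / 8840.0 s = 19.6 A.

19.6 A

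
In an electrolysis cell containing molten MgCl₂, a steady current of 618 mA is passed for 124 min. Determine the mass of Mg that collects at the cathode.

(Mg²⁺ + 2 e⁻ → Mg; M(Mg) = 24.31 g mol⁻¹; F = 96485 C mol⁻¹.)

Q = I·t = 0.6180 A × 7440.0 s = 4598 C.
n(e⁻) = Q/F = 4598 / 96485 = 0.04765 mol.
Mg²⁺ + 2 e⁻ → Mg, so n(Mg) = n(e⁻)/2 = 0.02383 mol.
m = n·M = 0.02383 × 24.31 = 0.579 g.

0.579 g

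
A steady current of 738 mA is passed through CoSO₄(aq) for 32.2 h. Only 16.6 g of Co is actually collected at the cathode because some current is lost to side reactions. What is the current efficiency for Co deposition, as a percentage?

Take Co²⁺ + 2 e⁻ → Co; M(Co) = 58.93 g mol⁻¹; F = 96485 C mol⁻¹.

63.5 %

Q = I·t = 0.7380 × 115920 = 85550 C; n(e⁻) = 85550/96485 = 0.8867 mol.
Theoretical n(Co) = n(e⁻)/2 = 0.4433 mol, i.e. m_theo = 0.4433 × 58.93 = 26.13 g.
Efficiency = m_actual / m_theo = 16.6 / 26.13 = 63.5 %.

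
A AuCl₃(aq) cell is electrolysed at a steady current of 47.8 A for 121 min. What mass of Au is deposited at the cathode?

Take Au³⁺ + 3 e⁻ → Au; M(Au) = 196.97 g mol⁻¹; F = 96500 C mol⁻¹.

Q = I·t = 47.80 A × 7260.0 s = 347000 C.
n(e⁻) = Q/F = 347000 / 96500 = 3.596 mol.
Au³⁺ + 3 e⁻ → Au, so n(Au) = n(e⁻)/3 = 1.199 mol.
m = n·M = 1.199 × 196.97 = 236 g.

236 g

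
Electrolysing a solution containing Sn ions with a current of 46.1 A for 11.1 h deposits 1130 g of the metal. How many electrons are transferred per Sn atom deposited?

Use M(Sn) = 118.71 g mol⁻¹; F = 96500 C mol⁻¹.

Q = I·t = 46.10 A × 39960 s = 1842000 C, so n(e⁻) = 1842000/96500 = 19.09 mol.
n(Sn) deposited = 1130 / 118.71 = 9.519 mol.
Electrons per atom = n(e⁻)/n(Sn) = 19.09 / 9.519 = 2.01 ≈ 2, so the ion is Sn²⁺.

2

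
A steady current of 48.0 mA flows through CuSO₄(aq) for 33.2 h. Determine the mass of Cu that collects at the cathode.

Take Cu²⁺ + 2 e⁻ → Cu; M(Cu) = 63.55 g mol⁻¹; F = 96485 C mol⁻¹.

1.89 g

Q = I·t = 0.04800 A × 119520 s = 5737 C.
n(e⁻) = Q/F = 5737 / 96485 = 0.05946 mol.
Cu²⁺ + 2 e⁻ → Cu, so n(Cu) = n(e⁻)/2 = 0.02973 mol.
m = n·M = 0.02973 × 63.55 = 1.89 g.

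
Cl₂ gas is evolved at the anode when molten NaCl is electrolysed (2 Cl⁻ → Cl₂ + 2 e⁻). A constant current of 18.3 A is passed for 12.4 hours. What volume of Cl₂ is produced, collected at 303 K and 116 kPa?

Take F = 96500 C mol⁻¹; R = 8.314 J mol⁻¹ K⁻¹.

Q = I·t = 18.30 A × 44640 s = 816900 C.
n(e⁻) = Q/F = 816900 / 96500 = 8.465 mol.
2 electrons are transferred per Cl₂ molecule, so n(Cl₂) = 8.465 / 2 = 4.233 mol.
V = nRT/P = (4.233 × 8.314 × 303) / (116 × 10³ Pa) = 0.0919 m³ = 91.9 L.

91.9 L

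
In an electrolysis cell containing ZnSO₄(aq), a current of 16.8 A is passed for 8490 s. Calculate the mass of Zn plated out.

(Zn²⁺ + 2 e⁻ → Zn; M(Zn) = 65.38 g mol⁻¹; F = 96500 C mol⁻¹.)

48.3 g

Q = I·t = 16.80 A × 8490.0 s = 142600 C.
n(e⁻) = Q/F = 142600 / 96500 = 1.478 mol.
Zn²⁺ + 2 e⁻ → Zn, so n(Zn) = n(e⁻)/2 = 0.7390 mol.
m = n·M = 0.7390 × 65.38 = 48.3 g.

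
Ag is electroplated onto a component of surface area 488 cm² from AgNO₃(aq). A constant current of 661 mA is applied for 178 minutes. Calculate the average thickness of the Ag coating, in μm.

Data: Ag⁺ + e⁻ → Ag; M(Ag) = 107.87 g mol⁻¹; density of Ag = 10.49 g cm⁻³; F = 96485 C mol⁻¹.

15.4 μm

Q = I·t = 0.6610 × 10680 = 7059 C; n(e⁻) = 0.07317 mol.
n(Ag) = n(e⁻)/1 = 0.07317 mol, so m = 0.07317 × 107.87 = 7.892 g.
Volume = m/ρ = 7.892 / 10.49 = 0.7524 cm³.
Thickness = V/A = 0.7524 / 488 = 0.00154 cm = 15.4 μm.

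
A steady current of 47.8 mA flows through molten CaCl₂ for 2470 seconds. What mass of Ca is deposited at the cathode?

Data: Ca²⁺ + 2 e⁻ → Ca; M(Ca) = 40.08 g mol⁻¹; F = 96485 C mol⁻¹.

0.0245 g

Q = I·t = 0.04780 A × 2470.0 s = 118.1 C.
n(e⁻) = Q/F = 118.1 / 96485 = 0.001224 mol.
Ca²⁺ + 2 e⁻ → Ca, so n(Ca) = n(e⁻)/2 = 0.0006118 mol.
m = n·M = 0.0006118 × 40.08 = 0.0245 g.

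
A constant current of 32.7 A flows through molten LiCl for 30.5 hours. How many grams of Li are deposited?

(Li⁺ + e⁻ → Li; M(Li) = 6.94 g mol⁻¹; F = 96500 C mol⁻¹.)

Q = I·t = 32.70 A × 109800 s = 3590000 C.
n(e⁻) = Q/F = 3590000 / 96500 = 37.21 mol.
Li⁺ + e⁻ → Li, so n(Li) = n(e⁻)/1 = 37.21 mol.
m = n·M = 37.21 × 6.94 = 258 g.

258 g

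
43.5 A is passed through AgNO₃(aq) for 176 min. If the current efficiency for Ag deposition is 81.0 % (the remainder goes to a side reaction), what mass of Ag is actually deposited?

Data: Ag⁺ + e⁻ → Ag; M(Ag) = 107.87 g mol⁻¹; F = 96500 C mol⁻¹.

Q = I·t = 43.50 × 10560 = 459400 C.
n(e⁻) = 459400/96500 = 4.760 mol; theoretically n(Ag) = 4.760/1 = 4.760 mol, m_theo = 513.5 g.
At 81.0 % efficiency, m_actual = 0.810 × 513.5 = 416 g.

416 g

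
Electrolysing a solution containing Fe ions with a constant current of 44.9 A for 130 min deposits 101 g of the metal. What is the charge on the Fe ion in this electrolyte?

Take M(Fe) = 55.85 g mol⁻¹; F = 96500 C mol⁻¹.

+2

Q = I·t = 44.90 A × 7800.0 s = 350200 C, so n(e⁻) = 350200/96500 = 3.629 mol.
n(Fe) deposited = 101 / 55.85 = 1.808 mol.
Electrons per atom = n(e⁻)/n(Fe) = 3.629 / 1.808 = 2.01 ≈ 2, so the ion is Fe²⁺.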